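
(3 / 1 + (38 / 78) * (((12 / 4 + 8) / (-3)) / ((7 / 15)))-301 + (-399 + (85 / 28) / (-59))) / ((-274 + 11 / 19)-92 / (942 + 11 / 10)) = 1155929065777 / 451102076100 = 2.56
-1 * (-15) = 15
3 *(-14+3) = -33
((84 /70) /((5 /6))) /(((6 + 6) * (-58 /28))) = -42 /725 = -0.06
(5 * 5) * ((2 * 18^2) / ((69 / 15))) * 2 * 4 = 28173.91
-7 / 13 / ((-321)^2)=-7 / 1339533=-0.00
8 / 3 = 2.67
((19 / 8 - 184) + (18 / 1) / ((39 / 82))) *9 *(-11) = 1480347 / 104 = 14234.11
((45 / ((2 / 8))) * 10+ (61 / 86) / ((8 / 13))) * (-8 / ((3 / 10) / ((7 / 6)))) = -43371755 / 774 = -56035.86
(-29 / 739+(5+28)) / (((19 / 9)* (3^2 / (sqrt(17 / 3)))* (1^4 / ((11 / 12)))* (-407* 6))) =-641* sqrt(51) / 2953044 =-0.00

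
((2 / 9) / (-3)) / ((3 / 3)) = -2 / 27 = -0.07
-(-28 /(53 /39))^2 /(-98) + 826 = 2332402 /2809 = 830.33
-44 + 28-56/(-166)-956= -80648/83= -971.66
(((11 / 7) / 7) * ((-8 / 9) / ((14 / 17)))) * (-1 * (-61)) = -45628 / 3087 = -14.78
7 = 7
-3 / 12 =-1 / 4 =-0.25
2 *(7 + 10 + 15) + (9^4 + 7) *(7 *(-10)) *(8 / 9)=-3677504 / 9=-408611.56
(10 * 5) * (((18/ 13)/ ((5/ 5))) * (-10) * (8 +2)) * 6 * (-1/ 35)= 108000/ 91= 1186.81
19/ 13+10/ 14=198/ 91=2.18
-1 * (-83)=83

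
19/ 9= 2.11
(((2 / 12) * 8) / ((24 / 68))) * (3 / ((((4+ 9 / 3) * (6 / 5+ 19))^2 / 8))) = 6800 / 1499547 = 0.00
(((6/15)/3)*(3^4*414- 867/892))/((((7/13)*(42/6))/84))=777697986/7805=99641.00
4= 4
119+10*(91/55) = 1491/11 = 135.55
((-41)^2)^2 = 2825761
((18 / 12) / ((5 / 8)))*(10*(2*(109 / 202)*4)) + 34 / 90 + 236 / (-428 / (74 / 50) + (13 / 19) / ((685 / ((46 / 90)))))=103.17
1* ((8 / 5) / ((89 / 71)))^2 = 322624 / 198025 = 1.63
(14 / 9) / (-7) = -2 / 9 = -0.22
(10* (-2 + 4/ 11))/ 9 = -20/ 11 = -1.82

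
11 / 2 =5.50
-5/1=-5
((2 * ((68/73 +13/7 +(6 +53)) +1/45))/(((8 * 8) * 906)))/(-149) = -1421341/99333984960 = -0.00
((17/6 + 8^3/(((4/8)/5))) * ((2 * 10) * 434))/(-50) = -13339858/15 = -889323.87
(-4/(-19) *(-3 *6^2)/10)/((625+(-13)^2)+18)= -0.00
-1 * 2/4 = -1/2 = -0.50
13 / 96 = 0.14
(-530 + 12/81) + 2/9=-14300/27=-529.63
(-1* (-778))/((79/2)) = 1556/79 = 19.70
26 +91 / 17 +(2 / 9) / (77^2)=28441447 / 907137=31.35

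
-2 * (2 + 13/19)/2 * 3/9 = -17/19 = -0.89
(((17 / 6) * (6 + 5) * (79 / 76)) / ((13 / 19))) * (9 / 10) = 44319 / 1040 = 42.61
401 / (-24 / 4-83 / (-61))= -86.43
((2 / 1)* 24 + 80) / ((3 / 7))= 896 / 3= 298.67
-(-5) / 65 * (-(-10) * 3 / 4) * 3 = 45 / 26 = 1.73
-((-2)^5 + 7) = 25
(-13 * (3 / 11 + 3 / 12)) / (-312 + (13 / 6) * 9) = 23 / 990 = 0.02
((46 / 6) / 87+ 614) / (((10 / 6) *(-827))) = -160277 / 359745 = -0.45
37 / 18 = 2.06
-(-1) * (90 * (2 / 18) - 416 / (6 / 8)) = -1634 / 3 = -544.67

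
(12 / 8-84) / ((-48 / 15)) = 825 / 32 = 25.78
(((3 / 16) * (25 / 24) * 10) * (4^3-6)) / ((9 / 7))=25375 / 288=88.11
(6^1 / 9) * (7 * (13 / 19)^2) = 2366 / 1083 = 2.18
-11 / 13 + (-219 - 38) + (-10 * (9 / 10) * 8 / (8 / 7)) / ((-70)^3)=-164247883 / 637000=-257.85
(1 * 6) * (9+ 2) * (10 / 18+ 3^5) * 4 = 64298.67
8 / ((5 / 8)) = 64 / 5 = 12.80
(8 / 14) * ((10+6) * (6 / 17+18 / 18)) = 1472 / 119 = 12.37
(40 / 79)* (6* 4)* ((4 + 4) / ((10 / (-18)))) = -174.99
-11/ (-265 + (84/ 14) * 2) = 1/ 23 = 0.04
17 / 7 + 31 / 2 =17.93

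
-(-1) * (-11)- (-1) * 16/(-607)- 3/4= -28593/2428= -11.78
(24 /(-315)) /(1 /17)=-136 /105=-1.30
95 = 95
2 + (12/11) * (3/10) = 128/55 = 2.33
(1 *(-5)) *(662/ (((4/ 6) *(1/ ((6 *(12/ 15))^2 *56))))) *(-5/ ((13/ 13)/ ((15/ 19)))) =480453120/ 19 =25287006.32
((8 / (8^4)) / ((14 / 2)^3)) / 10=1 / 1756160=0.00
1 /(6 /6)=1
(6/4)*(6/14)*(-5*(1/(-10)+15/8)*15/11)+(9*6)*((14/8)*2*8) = 1853199/1232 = 1504.22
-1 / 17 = -0.06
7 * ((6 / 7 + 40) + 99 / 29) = 8987 / 29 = 309.90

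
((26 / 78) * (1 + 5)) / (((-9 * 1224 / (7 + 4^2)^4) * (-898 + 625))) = 279841 / 1503684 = 0.19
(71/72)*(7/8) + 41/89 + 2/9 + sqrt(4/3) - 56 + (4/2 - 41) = -4790839/51264 + 2*sqrt(3)/3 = -92.30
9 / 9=1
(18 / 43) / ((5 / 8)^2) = 1152 / 1075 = 1.07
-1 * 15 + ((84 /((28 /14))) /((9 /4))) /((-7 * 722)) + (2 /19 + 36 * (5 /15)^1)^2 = 142451 /1083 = 131.53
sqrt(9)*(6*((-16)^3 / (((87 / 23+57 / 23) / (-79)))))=930304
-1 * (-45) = 45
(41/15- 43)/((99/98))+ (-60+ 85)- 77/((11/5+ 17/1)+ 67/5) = -4168646/242055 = -17.22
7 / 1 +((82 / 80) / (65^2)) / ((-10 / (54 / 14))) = 82808893 / 11830000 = 7.00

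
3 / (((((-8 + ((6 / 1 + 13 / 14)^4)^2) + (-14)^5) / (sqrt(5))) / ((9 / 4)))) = 3320525376 * sqrt(5) / 2347902338270123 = 0.00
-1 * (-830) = 830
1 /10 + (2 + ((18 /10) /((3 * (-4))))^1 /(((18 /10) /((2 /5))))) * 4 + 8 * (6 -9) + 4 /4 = -451 /30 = -15.03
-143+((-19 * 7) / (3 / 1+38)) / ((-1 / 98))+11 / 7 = 50648 / 287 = 176.47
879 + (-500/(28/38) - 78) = 857/7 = 122.43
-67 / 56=-1.20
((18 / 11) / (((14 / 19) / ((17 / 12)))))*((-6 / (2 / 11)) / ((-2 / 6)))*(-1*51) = -444771 / 28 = -15884.68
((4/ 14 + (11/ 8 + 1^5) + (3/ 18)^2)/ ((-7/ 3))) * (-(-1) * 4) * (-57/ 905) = 5149/ 17738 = 0.29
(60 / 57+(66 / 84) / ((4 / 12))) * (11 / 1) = 9977 / 266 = 37.51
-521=-521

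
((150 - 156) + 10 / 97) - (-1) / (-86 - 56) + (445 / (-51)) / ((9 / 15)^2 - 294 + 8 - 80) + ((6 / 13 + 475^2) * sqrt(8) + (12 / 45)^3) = -14113543277111 / 2407993062750 + 5866262 * sqrt(2) / 13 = 638159.31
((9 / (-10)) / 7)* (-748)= 3366 / 35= 96.17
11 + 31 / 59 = 680 / 59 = 11.53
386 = 386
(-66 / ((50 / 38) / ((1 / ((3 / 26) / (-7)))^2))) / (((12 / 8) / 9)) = -27691664 / 25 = -1107666.56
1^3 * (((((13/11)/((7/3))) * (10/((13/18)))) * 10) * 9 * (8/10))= 38880/77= 504.94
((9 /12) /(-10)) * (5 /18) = -1 /48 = -0.02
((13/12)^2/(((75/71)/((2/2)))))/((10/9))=11999/12000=1.00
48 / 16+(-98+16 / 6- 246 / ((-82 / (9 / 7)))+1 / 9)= -5567 / 63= -88.37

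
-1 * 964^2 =-929296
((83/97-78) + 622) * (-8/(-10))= 211404/485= 435.88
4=4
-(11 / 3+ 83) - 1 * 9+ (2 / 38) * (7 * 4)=-5369 / 57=-94.19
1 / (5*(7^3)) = 1 / 1715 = 0.00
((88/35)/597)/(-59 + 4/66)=-968/13546925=-0.00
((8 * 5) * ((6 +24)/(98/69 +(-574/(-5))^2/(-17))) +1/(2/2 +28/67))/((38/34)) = -815406343/1077879215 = -0.76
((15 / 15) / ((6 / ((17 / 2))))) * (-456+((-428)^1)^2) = 776594 / 3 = 258864.67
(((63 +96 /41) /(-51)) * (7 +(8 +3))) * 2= -32148 /697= -46.12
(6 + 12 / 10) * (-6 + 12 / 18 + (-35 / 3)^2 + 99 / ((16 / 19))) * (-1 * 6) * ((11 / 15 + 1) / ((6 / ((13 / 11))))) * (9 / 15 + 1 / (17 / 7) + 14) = -350529322 / 6375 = -54984.99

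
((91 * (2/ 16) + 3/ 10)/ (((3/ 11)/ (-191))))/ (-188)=981167/ 22560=43.49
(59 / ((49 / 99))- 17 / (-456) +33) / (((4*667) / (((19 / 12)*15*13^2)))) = 2874420445 / 12550272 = 229.03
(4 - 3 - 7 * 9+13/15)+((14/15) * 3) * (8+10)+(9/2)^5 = 880583/480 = 1834.55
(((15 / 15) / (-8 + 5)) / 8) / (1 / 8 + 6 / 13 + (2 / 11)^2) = -1573 / 23391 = -0.07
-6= -6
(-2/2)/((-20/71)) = 71/20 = 3.55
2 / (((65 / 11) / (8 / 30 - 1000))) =-329912 / 975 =-338.37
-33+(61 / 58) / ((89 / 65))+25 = -37331 / 5162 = -7.23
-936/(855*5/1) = -0.22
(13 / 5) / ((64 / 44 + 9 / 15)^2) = 7865 / 12769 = 0.62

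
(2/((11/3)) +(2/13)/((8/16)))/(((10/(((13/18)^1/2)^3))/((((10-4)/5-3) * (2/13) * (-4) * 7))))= 5551/178200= 0.03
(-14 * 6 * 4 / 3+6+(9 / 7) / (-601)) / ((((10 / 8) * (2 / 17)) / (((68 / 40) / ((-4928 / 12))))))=35149047 / 11779600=2.98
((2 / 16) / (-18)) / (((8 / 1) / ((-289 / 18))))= 289 / 20736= 0.01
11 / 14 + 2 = 39 / 14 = 2.79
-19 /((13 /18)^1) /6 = -57 /13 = -4.38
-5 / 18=-0.28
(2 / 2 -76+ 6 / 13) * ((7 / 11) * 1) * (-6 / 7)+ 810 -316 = 76456 / 143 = 534.66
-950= -950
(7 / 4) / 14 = 1 / 8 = 0.12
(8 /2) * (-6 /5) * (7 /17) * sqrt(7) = -168 * sqrt(7) /85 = -5.23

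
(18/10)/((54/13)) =13/30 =0.43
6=6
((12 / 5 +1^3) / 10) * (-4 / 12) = -17 / 150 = -0.11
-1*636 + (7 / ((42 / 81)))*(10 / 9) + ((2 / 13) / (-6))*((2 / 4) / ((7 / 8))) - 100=-196837 / 273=-721.01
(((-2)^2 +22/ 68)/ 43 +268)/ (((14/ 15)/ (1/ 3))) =1959815/ 20468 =95.75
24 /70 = 12 /35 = 0.34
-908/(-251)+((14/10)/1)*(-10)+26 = 3920/251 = 15.62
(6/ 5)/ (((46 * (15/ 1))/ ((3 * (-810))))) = -486/ 115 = -4.23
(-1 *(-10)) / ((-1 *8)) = -5 / 4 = -1.25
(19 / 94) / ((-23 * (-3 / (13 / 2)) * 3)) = 247 / 38916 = 0.01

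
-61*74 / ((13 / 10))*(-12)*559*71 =1653749040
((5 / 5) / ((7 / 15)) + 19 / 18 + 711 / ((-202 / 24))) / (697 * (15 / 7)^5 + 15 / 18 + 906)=-2483423929 / 989947400511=-0.00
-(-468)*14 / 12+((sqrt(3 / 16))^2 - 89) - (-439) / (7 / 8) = 107397 / 112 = 958.90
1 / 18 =0.06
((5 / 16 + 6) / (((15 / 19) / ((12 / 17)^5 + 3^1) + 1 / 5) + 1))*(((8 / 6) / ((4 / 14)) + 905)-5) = 3942.13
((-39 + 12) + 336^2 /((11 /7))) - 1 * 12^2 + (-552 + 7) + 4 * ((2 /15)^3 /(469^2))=580826047126852 /8166052125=71126.91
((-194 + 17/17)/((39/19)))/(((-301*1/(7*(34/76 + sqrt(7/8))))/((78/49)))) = 3281/2107 + 3667*sqrt(14)/4214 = 4.81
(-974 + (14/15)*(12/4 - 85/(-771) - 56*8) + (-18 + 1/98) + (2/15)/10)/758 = -7974430417/4295472300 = -1.86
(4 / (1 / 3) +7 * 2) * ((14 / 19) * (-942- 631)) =-572572 / 19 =-30135.37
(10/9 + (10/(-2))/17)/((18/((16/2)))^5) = 128000/9034497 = 0.01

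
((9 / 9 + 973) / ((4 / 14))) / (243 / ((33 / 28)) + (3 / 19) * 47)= 712481 / 44643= 15.96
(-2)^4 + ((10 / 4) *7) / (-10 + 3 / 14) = 1947 / 137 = 14.21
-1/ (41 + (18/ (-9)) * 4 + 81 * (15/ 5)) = -1/ 276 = -0.00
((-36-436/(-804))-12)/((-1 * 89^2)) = 9539/1592121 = 0.01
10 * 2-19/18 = 341/18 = 18.94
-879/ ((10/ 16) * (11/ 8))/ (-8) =7032/ 55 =127.85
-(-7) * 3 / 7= 3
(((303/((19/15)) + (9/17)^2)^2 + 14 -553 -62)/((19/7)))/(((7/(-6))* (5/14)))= -28748494693884/572870539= -50183.23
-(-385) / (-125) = -77 / 25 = -3.08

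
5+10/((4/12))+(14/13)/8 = 1827/52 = 35.13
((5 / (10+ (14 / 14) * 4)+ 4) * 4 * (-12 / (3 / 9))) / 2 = -2196 / 7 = -313.71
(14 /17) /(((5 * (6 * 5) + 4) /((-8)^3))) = -2.74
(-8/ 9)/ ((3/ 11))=-88/ 27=-3.26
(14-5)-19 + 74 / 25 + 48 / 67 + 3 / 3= -8917 / 1675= -5.32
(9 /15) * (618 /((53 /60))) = 22248 /53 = 419.77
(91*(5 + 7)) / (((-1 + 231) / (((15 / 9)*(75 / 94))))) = 6825 / 1081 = 6.31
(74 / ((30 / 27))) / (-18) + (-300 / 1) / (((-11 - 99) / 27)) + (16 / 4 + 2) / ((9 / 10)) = 25279 / 330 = 76.60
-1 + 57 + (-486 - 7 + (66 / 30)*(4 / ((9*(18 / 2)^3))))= -14335741 / 32805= -437.00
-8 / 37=-0.22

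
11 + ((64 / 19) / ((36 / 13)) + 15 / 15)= 2260 / 171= 13.22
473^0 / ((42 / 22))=11 / 21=0.52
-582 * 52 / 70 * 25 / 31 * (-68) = 5144880 / 217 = 23709.12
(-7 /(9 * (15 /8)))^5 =-550731776 /44840334375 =-0.01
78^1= 78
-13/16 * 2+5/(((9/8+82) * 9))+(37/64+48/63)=-21319/76608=-0.28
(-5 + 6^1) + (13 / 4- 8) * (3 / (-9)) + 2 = 4.58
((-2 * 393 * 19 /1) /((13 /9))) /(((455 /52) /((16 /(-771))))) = 2867328 /116935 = 24.52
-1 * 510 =-510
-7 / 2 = -3.50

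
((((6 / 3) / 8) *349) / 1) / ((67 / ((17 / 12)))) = 5933 / 3216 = 1.84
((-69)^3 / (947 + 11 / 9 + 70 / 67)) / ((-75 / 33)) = 2179000197 / 14310200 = 152.27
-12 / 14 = -6 / 7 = -0.86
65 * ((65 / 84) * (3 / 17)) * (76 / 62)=10.88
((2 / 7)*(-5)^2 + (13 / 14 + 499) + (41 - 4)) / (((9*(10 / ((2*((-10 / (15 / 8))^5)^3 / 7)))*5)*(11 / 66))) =-2927267700196784472064 / 17577411075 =-166535770694.93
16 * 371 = 5936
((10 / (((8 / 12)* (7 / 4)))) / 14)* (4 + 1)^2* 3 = 2250 / 49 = 45.92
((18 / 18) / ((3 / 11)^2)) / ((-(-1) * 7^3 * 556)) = 121 / 1716372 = 0.00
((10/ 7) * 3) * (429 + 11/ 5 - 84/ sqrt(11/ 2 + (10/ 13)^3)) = 1848 - 4680 * sqrt(680342)/ 26167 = 1700.48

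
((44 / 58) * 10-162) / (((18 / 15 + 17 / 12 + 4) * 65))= -53736 / 149669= -0.36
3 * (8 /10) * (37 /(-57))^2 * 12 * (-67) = -1467568 /1805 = -813.06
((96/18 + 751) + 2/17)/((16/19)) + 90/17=737321/816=903.58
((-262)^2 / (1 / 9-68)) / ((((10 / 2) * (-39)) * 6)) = 34322 / 39715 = 0.86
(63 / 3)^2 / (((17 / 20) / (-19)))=-167580 / 17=-9857.65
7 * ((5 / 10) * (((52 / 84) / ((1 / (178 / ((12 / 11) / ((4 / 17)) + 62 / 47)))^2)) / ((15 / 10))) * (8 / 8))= 110094200788 / 85322169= 1290.34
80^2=6400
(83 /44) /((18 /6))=83 /132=0.63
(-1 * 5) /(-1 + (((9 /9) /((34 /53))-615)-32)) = 170 /21979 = 0.01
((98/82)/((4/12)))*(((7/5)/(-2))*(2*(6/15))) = -2058/1025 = -2.01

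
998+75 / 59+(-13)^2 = 68928 / 59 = 1168.27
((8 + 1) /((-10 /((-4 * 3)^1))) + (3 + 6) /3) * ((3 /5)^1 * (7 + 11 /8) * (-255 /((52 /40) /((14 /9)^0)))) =-707319 /52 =-13602.29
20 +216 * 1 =236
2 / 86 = 1 / 43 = 0.02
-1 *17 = -17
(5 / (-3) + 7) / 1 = 16 / 3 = 5.33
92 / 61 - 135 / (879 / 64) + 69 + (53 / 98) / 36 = 3827109133 / 63055944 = 60.69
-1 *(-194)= 194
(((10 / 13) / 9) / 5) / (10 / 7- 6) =-7 / 1872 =-0.00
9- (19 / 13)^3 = 12914 / 2197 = 5.88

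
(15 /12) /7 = 5 /28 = 0.18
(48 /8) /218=3 /109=0.03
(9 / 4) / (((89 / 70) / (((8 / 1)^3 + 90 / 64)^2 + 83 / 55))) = 935250576561 / 2004992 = 466461.00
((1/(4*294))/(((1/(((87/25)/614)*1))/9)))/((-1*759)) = -87/1522351600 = -0.00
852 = 852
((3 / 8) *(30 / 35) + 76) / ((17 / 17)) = 2137 / 28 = 76.32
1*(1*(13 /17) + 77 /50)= 1959 /850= 2.30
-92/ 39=-2.36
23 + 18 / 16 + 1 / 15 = 2903 / 120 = 24.19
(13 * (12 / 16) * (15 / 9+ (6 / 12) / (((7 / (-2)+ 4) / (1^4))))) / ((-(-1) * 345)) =26 / 345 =0.08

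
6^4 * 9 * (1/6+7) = 83592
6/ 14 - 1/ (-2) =13/ 14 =0.93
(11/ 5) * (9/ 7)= 2.83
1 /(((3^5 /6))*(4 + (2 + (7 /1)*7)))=2 /4455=0.00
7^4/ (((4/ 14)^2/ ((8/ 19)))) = 235298/ 19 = 12384.11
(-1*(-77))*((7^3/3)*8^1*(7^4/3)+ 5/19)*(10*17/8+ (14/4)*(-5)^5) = -140292016977035/228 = -615315863934.36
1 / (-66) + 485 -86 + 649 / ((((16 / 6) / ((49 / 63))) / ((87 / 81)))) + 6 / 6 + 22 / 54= 4303213 / 7128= 603.71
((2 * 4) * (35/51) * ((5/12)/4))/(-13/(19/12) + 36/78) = -0.07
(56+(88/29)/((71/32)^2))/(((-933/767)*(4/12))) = -6348225832/45464779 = -139.63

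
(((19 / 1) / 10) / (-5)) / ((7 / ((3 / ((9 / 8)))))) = -76 / 525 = -0.14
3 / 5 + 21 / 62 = 0.94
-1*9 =-9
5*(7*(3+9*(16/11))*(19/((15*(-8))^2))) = 7847/10560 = 0.74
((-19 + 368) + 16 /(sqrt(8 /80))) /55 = 16*sqrt(10) /55 + 349 /55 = 7.27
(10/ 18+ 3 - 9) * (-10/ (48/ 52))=3185/ 54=58.98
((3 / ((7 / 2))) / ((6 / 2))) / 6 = 1 / 21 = 0.05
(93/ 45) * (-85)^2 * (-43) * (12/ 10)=-770474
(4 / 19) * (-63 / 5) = -252 / 95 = -2.65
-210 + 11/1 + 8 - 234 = -425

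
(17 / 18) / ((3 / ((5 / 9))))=85 / 486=0.17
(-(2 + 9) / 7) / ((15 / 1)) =-11 / 105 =-0.10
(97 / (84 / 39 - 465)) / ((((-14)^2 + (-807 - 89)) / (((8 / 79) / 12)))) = 1261 / 499110150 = 0.00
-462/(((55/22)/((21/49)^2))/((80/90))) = -1056/35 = -30.17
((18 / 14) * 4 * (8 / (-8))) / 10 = -18 / 35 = -0.51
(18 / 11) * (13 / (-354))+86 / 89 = 52343 / 57761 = 0.91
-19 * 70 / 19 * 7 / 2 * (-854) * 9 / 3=627690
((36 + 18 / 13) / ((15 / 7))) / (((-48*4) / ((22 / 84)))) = -99 / 4160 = -0.02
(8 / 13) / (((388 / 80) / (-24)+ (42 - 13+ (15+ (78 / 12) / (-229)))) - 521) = -879360 / 681943249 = -0.00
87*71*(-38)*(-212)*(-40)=-1990476480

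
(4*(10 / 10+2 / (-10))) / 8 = 2 / 5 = 0.40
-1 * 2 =-2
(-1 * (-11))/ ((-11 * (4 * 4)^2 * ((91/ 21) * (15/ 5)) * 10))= -1/ 33280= -0.00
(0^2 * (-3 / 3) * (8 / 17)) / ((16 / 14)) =0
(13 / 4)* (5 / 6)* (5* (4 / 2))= 325 / 12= 27.08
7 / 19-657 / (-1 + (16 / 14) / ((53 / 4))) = 1544522 / 2147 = 719.39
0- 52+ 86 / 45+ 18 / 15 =-440 / 9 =-48.89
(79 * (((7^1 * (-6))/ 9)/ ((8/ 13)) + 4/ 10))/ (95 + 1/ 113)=-3847537/ 644160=-5.97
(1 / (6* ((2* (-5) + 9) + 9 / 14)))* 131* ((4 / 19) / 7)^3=-8384 / 5041365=-0.00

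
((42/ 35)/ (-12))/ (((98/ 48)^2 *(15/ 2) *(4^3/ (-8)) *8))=0.00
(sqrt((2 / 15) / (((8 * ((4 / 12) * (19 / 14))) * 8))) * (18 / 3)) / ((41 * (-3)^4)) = sqrt(665) / 210330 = 0.00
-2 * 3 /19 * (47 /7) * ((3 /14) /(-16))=423 /14896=0.03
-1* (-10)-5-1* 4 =1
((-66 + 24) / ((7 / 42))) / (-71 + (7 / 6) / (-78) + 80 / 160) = 117936 / 33001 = 3.57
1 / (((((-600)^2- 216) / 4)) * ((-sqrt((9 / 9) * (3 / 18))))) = -0.00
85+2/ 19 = 1617/ 19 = 85.11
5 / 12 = 0.42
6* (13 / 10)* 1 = 39 / 5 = 7.80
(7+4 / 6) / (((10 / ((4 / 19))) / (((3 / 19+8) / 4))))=0.33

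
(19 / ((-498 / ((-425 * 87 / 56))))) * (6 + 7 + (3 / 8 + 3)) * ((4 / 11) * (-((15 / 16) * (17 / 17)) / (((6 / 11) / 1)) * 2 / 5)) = -30676925 / 297472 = -103.13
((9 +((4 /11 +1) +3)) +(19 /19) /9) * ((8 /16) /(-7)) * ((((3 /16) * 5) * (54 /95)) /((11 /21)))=-18009 /18392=-0.98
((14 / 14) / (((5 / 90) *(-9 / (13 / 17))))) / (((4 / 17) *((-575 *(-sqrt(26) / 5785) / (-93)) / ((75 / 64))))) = 1614015 *sqrt(26) / 5888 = 1397.74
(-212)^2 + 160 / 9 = 404656 / 9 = 44961.78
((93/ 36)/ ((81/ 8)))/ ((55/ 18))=124/ 1485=0.08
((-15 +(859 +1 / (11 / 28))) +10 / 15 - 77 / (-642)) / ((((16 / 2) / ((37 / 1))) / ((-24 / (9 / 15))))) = -1107013915 / 7062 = -156756.43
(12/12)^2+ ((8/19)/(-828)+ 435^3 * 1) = 323736541306/3933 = 82312876.00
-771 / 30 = -257 / 10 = -25.70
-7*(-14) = 98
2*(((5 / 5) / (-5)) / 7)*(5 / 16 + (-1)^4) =-3 / 40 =-0.08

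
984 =984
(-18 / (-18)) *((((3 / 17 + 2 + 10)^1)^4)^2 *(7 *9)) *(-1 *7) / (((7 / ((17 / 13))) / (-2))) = 424749922962915513726 / 5334402749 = 79624644585.10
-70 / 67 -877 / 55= -62609 / 3685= -16.99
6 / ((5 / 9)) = 54 / 5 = 10.80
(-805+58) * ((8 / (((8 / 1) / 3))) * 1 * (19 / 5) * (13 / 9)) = -61503 / 5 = -12300.60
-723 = -723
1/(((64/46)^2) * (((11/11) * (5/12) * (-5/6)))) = -4761/3200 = -1.49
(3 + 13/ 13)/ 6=2/ 3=0.67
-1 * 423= -423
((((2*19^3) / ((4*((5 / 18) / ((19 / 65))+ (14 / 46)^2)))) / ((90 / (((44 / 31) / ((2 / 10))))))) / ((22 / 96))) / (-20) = -1654555416 / 29245865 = -56.57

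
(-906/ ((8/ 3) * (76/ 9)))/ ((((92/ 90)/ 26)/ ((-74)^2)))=-9795379815/ 1748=-5603764.20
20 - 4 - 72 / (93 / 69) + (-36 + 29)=-1377 / 31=-44.42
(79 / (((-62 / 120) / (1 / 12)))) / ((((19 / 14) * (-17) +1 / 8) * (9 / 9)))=4424 / 7967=0.56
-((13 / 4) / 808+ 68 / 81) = -220829 / 261792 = -0.84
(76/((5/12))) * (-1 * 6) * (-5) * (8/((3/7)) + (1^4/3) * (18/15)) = 521664/5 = 104332.80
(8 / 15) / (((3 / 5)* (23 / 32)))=256 / 207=1.24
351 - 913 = -562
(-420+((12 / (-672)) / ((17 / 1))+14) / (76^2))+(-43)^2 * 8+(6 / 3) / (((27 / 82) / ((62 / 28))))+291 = 2178958607893 / 148466304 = 14676.45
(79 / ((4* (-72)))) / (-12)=79 / 3456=0.02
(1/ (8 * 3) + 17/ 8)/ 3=13/ 18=0.72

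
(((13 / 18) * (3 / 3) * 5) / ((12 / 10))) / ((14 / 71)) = 15.26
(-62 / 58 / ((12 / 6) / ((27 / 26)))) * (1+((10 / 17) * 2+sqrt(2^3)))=-2.78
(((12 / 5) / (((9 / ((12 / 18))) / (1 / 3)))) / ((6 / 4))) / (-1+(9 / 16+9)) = 0.00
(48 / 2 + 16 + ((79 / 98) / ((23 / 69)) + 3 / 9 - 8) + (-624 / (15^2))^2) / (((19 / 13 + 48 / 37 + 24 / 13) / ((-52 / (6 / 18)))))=-292599717982 / 203503125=-1437.81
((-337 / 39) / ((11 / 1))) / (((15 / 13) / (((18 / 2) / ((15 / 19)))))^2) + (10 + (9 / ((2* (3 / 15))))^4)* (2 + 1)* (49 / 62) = 12431498633203 / 20460000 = 607600.13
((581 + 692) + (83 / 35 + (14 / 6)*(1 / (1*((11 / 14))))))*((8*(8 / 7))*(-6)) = -188989952 / 2695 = -70126.14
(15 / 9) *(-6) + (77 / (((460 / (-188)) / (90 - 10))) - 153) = -61653 / 23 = -2680.57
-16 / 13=-1.23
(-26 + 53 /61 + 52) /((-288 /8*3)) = -1639 /6588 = -0.25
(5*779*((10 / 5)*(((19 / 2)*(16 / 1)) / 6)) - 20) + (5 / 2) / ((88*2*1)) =208376975 / 1056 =197326.68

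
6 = 6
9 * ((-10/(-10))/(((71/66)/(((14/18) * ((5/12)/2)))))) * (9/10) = 693/568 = 1.22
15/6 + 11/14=23/7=3.29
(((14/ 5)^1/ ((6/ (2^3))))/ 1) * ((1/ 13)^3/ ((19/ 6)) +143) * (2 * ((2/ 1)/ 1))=267422624/ 125229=2135.47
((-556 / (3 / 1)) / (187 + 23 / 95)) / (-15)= 2641 / 40023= 0.07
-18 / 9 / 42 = -1 / 21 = -0.05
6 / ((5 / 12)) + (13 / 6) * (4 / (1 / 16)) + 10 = 2446 / 15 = 163.07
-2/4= -1/2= -0.50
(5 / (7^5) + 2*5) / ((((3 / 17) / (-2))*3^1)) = -634950 / 16807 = -37.78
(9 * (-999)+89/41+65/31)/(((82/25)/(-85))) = 24272041125/104222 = 232887.88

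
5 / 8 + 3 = 3.62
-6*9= -54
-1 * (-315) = 315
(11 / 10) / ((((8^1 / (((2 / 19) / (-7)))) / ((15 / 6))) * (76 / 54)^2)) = -8019 / 3072832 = -0.00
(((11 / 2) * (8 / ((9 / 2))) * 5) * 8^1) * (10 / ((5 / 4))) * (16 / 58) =225280 / 261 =863.14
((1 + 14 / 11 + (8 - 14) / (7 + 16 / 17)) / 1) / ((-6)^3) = -0.01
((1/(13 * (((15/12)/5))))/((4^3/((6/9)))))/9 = 1/2808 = 0.00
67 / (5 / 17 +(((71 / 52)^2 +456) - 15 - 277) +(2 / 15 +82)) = 46197840 / 171202111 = 0.27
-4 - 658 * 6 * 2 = -7900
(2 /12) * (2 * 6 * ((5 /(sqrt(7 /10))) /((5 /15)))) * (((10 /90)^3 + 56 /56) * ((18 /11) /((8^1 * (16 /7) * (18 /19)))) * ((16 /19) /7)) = 1825 * sqrt(70) /37422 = 0.41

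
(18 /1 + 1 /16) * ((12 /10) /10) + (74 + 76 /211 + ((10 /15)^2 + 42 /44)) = 651124163 /8355600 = 77.93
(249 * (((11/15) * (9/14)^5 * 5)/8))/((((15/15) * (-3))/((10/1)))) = -41.77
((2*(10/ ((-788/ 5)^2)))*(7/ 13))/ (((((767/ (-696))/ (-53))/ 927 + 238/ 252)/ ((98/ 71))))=733059085500/ 1156873111441177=0.00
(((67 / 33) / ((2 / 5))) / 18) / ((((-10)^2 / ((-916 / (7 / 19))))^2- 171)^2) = 120060774386304335 / 12449639546219610325008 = 0.00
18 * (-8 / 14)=-72 / 7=-10.29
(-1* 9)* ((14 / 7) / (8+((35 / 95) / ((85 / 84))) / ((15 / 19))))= -3825 / 1798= -2.13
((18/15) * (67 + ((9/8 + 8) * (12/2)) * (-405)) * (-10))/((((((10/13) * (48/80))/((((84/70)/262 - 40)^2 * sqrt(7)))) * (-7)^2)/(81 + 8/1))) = 70213620953819551 * sqrt(7)/42044450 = 4418366269.34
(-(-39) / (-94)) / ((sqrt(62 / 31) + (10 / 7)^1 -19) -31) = 1911 * sqrt(2) / 10857188 + 23205 / 2714297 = 0.01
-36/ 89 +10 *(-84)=-74796/ 89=-840.40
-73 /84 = -0.87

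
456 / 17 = 26.82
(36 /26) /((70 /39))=27 /35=0.77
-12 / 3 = -4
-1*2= -2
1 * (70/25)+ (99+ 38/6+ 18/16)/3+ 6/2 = 14863/360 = 41.29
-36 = -36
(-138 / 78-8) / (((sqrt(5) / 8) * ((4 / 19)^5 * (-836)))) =16550767 * sqrt(5) / 366080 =101.09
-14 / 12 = -7 / 6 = -1.17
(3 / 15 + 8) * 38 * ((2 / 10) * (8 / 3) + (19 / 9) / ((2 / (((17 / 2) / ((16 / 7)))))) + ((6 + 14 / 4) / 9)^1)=12371299 / 7200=1718.24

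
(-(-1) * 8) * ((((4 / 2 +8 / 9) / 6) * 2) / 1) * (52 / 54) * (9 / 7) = 9.54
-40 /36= -10 /9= -1.11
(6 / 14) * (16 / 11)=48 / 77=0.62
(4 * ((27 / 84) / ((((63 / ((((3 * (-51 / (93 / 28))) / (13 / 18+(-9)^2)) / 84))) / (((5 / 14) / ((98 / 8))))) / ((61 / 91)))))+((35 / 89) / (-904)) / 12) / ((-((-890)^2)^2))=524249997163 / 8449590548732190157530048000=0.00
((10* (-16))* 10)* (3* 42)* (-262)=52819200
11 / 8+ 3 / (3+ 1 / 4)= 239 / 104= 2.30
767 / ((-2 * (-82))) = 767 / 164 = 4.68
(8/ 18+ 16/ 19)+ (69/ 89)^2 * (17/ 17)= 2556751/ 1354491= 1.89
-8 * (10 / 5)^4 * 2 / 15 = -256 / 15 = -17.07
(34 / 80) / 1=17 / 40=0.42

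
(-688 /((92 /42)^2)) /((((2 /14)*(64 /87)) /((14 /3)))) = -26946423 /4232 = -6367.30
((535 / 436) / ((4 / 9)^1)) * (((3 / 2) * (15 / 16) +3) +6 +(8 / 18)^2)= 14704475 / 502272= 29.28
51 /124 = 0.41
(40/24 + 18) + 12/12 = 62/3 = 20.67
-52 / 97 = -0.54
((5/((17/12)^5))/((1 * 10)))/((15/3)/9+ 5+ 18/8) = 0.01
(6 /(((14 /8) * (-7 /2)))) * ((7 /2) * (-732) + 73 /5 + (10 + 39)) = 599616 /245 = 2447.41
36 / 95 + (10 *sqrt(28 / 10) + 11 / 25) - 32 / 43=1527 / 20425 + 2 *sqrt(70)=16.81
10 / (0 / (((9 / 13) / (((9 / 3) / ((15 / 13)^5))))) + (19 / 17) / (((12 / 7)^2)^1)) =24480 / 931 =26.29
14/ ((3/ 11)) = 154/ 3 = 51.33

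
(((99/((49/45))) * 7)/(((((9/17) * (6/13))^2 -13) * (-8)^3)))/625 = 0.00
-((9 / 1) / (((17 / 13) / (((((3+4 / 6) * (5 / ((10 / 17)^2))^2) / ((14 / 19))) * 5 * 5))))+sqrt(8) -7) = -40044295 / 224 -2 * sqrt(2) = -178772.00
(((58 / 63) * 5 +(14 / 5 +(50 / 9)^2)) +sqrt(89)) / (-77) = -108488 / 218295 - sqrt(89) / 77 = -0.62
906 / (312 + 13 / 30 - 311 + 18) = 27180 / 583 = 46.62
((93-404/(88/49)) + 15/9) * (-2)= 8599/33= 260.58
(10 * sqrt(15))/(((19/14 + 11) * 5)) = 0.63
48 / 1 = 48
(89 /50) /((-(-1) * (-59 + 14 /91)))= -1157 /38250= -0.03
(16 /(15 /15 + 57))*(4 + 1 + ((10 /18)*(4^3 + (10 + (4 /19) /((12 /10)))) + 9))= 226576 /14877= 15.23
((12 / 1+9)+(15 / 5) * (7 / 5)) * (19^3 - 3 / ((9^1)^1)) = 864192 / 5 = 172838.40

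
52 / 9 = 5.78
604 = 604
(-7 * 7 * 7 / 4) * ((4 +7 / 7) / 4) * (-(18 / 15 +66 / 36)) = 31213 / 96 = 325.14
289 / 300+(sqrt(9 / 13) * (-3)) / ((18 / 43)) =289 / 300 - 43 * sqrt(13) / 26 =-5.00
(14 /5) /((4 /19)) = 133 /10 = 13.30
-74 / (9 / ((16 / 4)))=-296 / 9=-32.89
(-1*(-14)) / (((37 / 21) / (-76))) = -603.89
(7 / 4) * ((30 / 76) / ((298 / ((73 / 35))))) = 219 / 45296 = 0.00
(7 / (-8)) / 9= -7 / 72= -0.10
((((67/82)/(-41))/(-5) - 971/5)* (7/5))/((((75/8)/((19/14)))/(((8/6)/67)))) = -11026536/14078375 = -0.78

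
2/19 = 0.11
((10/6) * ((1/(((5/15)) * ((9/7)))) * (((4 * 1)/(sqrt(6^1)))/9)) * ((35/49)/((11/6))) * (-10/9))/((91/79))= -0.27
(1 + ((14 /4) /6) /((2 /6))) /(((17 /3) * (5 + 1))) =11 /136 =0.08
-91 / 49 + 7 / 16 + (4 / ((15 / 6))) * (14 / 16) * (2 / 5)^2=-1.20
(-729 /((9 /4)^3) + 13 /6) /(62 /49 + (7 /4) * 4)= -7.48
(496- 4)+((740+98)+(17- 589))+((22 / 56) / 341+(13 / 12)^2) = 23722693 / 31248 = 759.17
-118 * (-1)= 118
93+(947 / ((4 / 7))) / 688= 262565 / 2752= 95.41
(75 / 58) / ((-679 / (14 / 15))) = -0.00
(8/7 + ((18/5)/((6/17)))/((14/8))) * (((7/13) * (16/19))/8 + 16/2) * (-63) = -874008/247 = -3538.49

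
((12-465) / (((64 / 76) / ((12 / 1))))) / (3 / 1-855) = 8607 / 1136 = 7.58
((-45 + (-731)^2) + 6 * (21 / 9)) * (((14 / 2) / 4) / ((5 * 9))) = 41559 / 2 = 20779.50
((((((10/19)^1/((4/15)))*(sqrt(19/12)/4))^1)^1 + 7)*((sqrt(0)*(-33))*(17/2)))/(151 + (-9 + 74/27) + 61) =0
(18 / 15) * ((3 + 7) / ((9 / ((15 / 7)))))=20 / 7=2.86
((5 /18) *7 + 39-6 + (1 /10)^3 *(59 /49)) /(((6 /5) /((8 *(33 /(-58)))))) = -169521341 /1278900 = -132.55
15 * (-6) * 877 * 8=-631440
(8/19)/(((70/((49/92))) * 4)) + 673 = 5882027/8740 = 673.00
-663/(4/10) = -3315/2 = -1657.50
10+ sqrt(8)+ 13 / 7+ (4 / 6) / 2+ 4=2 * sqrt(2)+ 340 / 21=19.02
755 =755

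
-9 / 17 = -0.53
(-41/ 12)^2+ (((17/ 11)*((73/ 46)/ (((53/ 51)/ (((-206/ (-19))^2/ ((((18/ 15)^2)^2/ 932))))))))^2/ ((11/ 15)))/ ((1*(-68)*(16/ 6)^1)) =-312451936679606995207269373/ 2672359362868491648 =-116919880.25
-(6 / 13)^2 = -36 / 169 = -0.21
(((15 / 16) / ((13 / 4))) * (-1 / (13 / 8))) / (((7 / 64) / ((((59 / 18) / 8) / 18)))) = -1180 / 31941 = -0.04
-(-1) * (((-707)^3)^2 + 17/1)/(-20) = -62443392099028533/10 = -6244339209902853.30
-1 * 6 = -6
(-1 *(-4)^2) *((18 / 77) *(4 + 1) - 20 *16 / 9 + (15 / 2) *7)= -200840 / 693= -289.81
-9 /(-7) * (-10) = -90 /7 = -12.86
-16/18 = -8/9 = -0.89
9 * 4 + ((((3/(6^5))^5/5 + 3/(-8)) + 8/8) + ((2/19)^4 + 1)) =2868384188651638075030801/76235875850791535247360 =37.63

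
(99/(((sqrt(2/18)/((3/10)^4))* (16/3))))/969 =24057/51680000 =0.00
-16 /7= -2.29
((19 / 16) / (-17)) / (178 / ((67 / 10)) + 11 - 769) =1273 / 13329632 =0.00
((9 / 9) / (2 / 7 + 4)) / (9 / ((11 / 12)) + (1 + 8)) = 77 / 6210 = 0.01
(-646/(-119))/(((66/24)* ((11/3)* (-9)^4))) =152/1852389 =0.00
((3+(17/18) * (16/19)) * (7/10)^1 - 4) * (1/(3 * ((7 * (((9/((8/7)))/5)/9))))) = -9188/25137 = -0.37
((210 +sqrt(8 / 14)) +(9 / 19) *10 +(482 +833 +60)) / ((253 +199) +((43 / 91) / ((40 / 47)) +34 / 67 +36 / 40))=69680 *sqrt(7) / 110712419 +7366395400 / 2103535961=3.50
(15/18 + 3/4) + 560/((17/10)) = 67523/204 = 331.00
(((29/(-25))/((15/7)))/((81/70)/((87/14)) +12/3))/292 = -5887/13293300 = -0.00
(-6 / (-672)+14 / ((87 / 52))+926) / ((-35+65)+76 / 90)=136568505 / 4508224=30.29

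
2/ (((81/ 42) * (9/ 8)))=224/ 243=0.92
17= 17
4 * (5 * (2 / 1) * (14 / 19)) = 560 / 19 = 29.47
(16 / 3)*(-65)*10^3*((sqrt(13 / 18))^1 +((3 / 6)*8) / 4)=-1040000 / 3 - 520000*sqrt(26) / 9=-641276.68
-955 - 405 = -1360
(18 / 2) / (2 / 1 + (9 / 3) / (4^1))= 36 / 11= 3.27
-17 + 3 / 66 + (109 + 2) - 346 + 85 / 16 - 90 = -59249 / 176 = -336.64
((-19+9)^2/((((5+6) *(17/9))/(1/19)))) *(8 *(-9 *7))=-127.67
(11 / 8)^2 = 1.89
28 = 28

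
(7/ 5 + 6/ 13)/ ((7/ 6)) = 726/ 455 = 1.60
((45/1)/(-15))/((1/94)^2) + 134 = -26374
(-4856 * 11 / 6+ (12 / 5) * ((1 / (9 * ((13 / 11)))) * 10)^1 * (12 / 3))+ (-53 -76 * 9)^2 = 20836739 / 39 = 534275.36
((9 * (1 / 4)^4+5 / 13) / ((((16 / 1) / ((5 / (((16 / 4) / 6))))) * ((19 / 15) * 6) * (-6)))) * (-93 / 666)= 1082675 / 1796800512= 0.00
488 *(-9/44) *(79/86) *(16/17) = -693936/8041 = -86.30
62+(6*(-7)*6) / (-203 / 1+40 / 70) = 89618 / 1417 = 63.24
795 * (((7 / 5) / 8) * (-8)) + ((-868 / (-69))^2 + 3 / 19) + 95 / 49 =-952.65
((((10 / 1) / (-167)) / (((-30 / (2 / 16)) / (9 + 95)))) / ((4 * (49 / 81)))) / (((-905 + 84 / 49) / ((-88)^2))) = -679536 / 7391587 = -0.09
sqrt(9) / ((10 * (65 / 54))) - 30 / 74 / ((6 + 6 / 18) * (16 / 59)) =48213 / 3655600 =0.01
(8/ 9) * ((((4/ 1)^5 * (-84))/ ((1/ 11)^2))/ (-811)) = 27754496/ 2433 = 11407.52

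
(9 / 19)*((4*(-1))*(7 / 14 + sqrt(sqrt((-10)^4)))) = -378 / 19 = -19.89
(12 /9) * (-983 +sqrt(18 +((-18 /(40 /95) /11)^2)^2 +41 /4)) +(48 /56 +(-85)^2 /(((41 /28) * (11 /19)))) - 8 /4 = sqrt(960919793) /1452 +68293552 /9471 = 7232.16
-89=-89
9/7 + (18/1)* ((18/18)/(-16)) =9/56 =0.16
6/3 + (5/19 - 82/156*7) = -2099/1482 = -1.42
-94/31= -3.03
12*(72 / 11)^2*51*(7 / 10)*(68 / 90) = 41948928 / 3025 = 13867.41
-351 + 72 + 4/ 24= -1673/ 6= -278.83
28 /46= 14 /23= 0.61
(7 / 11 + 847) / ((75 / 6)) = 18648 / 275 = 67.81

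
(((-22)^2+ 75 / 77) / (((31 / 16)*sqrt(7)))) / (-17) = -597488*sqrt(7) / 284053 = -5.57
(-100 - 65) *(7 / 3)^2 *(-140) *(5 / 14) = 134750 / 3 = 44916.67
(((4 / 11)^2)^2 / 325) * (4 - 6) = -512 / 4758325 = -0.00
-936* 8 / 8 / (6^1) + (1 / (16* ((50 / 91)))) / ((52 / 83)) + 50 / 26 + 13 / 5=-6293887 / 41600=-151.30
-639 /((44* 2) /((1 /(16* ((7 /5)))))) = -3195 /9856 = -0.32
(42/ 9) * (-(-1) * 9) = 42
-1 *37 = -37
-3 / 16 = -0.19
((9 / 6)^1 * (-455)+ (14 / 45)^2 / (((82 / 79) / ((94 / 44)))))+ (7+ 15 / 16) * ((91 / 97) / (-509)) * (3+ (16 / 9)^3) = -682.43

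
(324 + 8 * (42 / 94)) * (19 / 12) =24377 / 47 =518.66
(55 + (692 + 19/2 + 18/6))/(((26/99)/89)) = 13383909/52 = 257382.87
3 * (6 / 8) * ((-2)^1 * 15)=-135 / 2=-67.50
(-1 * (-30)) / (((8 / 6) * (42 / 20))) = 75 / 7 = 10.71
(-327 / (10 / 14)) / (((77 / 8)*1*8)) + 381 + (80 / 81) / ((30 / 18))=557836 / 1485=375.65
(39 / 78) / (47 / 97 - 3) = -97 / 488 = -0.20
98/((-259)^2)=2/1369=0.00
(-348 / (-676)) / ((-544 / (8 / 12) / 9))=-261 / 45968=-0.01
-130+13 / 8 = -1027 / 8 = -128.38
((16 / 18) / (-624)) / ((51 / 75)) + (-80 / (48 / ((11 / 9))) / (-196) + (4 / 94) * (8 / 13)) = 631853 / 18322668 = 0.03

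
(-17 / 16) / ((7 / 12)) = -51 / 28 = -1.82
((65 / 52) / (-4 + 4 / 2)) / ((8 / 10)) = -25 / 32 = -0.78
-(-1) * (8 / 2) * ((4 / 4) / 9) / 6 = 0.07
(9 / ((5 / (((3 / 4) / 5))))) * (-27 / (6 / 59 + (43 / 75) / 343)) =-44258319 / 627548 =-70.53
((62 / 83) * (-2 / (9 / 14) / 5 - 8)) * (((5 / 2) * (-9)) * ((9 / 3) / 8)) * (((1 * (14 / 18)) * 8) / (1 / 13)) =1094548 / 249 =4395.78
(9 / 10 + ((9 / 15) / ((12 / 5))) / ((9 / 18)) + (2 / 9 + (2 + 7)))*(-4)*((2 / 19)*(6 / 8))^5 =-6453 / 49521980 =-0.00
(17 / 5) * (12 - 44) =-544 / 5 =-108.80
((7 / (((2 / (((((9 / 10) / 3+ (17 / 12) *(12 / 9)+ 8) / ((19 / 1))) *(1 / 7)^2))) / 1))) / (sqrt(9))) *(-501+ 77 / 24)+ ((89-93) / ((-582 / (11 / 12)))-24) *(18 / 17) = -31.76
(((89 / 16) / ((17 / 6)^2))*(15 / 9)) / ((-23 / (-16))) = 5340 / 6647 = 0.80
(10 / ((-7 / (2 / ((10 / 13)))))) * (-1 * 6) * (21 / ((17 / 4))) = 1872 / 17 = 110.12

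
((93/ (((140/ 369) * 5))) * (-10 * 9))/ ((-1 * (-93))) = -3321/ 70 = -47.44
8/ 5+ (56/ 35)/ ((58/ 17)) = 2.07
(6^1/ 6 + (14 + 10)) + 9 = 34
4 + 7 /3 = 19 /3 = 6.33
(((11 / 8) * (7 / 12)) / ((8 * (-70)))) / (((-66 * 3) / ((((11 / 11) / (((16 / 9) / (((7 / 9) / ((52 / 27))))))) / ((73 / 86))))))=301 / 155484160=0.00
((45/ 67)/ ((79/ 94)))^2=17892900/ 28015849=0.64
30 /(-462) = -5 /77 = -0.06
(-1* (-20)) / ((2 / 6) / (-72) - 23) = -0.87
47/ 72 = 0.65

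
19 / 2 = 9.50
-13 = -13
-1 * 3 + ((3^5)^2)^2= 3486784398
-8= -8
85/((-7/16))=-1360/7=-194.29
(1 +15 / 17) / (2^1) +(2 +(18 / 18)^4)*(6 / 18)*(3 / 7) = 163 / 119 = 1.37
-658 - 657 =-1315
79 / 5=15.80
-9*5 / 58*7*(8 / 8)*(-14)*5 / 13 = 11025 / 377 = 29.24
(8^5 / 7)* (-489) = -2289078.86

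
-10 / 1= -10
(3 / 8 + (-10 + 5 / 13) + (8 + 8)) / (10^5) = 703 / 10400000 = 0.00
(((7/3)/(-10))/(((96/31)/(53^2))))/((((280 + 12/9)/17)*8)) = -10362401/6481920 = -1.60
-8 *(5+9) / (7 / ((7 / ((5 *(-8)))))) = 14 / 5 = 2.80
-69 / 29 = -2.38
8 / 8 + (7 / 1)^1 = 8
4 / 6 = 2 / 3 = 0.67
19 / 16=1.19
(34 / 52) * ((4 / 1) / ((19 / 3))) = 102 / 247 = 0.41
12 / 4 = 3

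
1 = 1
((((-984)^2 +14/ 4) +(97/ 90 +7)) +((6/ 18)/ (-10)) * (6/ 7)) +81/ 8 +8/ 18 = 2440060859/ 2520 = 968278.12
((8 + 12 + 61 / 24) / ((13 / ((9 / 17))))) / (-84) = -541 / 49504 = -0.01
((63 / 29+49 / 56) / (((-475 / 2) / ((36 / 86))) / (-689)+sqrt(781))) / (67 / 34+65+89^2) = -217467364725 / 540172641583641667+264091090068*sqrt(781) / 540172641583641667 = 0.00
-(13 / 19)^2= -0.47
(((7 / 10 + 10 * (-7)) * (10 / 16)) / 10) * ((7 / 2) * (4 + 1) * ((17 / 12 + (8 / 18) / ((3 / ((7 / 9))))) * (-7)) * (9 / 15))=5617997 / 11520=487.67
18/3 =6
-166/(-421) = 166/421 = 0.39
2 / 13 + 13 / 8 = 185 / 104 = 1.78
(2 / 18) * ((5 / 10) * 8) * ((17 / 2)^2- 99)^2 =11449 / 36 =318.03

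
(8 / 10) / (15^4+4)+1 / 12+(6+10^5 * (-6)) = -1822625520367 / 3037740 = -599993.92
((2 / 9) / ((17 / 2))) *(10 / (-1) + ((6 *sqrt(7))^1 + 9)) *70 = -280 / 153 + 560 *sqrt(7) / 51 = 27.22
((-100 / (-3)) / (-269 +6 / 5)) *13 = -500 / 309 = -1.62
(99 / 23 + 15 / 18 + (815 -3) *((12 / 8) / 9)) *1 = 19385 / 138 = 140.47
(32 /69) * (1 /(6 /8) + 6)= 704 /207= 3.40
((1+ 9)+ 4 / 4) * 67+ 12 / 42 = 5161 / 7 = 737.29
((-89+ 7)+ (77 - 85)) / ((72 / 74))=-185 / 2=-92.50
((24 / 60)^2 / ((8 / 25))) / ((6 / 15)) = 5 / 4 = 1.25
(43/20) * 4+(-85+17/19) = -75.51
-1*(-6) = 6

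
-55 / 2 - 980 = -2015 / 2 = -1007.50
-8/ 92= -2/ 23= -0.09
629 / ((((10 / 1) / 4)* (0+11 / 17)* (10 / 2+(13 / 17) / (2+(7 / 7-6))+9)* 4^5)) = 545343 / 19740160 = 0.03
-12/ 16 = -3/ 4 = -0.75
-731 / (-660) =731 / 660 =1.11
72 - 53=19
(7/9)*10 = 70/9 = 7.78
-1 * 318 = -318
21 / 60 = 7 / 20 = 0.35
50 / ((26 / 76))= 1900 / 13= 146.15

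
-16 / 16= -1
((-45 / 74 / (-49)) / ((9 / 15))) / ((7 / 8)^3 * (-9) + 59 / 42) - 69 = -888657333 / 12878257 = -69.00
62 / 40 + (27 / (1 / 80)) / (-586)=-12517 / 5860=-2.14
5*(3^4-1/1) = 400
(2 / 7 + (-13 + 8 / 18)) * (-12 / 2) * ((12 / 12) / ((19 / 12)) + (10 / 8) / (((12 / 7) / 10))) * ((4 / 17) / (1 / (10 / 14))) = 13964245 / 142443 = 98.03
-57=-57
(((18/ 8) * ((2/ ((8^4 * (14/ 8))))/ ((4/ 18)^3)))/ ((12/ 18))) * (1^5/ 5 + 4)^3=26040609/ 4096000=6.36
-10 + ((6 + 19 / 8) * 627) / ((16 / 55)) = 2309215 / 128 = 18040.74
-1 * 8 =-8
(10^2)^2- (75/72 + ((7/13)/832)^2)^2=1231578495935936823191/123171214536474624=9998.91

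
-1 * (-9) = 9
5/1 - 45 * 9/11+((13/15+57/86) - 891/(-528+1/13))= -2785334041/97385970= -28.60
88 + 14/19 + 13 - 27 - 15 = 1135/19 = 59.74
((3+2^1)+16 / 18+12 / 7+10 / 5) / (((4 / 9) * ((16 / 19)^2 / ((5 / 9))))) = 1092025 / 64512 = 16.93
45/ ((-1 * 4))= -45/ 4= -11.25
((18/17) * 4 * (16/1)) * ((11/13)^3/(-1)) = -1533312/37349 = -41.05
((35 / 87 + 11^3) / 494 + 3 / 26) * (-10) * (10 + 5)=-3019775 / 7163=-421.58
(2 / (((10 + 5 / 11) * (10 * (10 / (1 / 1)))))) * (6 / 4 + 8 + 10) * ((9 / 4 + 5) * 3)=37323 / 46000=0.81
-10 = -10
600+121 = 721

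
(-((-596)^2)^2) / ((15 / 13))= -1640319286528 / 15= -109354619101.87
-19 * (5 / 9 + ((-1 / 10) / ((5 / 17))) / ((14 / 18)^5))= 91822193 / 7563150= 12.14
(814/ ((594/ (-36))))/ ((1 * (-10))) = 74/ 15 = 4.93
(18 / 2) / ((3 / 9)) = 27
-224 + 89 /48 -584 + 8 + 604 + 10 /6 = -192.48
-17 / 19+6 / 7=-0.04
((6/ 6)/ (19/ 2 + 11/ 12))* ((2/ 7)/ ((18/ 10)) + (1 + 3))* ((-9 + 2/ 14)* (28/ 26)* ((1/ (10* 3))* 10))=-129952/ 102375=-1.27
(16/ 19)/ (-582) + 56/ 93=34320/ 57133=0.60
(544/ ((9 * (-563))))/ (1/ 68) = -36992/ 5067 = -7.30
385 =385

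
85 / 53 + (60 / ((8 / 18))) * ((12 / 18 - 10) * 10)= -667715 / 53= -12598.40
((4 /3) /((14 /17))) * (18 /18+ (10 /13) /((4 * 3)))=1411 /819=1.72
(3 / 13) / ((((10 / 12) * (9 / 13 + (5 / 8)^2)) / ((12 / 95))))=13824 / 427975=0.03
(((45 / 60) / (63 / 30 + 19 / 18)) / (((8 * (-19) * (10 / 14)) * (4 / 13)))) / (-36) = 273 / 1381376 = 0.00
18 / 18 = 1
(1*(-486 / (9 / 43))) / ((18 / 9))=-1161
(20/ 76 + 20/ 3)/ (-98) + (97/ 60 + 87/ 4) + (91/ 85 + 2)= 6259549/ 237405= 26.37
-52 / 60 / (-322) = 13 / 4830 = 0.00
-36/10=-18/5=-3.60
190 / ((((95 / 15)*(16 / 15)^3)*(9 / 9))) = 50625 / 2048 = 24.72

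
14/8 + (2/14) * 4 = 65/28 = 2.32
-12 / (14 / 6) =-36 / 7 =-5.14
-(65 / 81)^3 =-274625 / 531441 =-0.52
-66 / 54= -11 / 9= -1.22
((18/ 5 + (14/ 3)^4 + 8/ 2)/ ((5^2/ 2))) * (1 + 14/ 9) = 8977268/ 91125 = 98.52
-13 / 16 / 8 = -13 / 128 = -0.10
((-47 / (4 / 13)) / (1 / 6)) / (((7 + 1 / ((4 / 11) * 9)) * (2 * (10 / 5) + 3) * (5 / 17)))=-560898 / 9205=-60.93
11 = 11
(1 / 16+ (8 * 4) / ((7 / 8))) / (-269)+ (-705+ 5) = -21093703 / 30128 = -700.14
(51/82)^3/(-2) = -132651/1102736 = -0.12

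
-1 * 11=-11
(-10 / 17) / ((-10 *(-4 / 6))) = -3 / 34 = -0.09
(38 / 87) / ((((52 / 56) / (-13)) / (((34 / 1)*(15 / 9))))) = -346.51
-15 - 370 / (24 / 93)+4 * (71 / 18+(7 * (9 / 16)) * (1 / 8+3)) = -398521 / 288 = -1383.75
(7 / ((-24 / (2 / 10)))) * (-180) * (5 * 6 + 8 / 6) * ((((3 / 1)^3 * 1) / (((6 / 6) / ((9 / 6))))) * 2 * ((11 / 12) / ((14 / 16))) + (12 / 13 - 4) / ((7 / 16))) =332854 / 13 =25604.15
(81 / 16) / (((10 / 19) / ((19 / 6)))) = 30.46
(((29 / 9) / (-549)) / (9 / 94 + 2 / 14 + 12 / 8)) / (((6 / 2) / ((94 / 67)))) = -448427 / 284038326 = -0.00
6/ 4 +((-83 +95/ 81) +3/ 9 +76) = -647/ 162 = -3.99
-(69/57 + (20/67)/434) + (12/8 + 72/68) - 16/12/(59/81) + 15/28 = 8361999/158325556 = 0.05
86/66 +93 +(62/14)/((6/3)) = 96.52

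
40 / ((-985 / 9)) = -72 / 197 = -0.37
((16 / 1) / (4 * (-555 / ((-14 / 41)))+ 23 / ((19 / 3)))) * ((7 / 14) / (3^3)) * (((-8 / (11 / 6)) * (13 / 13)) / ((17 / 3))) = -17024 / 485362053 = -0.00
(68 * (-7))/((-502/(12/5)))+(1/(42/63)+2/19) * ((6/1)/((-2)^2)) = 446721/95380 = 4.68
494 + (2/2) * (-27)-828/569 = 264895/569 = 465.54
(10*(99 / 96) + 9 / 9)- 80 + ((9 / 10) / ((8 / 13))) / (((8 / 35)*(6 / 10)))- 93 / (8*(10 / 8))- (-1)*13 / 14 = -66.39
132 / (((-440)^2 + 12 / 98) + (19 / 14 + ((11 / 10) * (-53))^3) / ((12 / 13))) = -77616000 / 12387181319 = -0.01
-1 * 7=-7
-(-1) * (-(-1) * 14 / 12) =7 / 6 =1.17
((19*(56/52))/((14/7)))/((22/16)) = 1064/143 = 7.44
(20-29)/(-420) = 3/140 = 0.02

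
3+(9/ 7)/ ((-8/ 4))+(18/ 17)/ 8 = 1185/ 476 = 2.49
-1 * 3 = -3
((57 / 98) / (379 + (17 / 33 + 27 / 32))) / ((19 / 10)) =15840 / 19681291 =0.00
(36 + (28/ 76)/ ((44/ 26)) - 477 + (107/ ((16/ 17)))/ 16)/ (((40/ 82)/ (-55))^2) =-429054901495/ 77824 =-5513143.78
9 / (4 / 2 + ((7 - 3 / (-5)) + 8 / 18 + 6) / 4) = 405 / 248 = 1.63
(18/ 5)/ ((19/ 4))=0.76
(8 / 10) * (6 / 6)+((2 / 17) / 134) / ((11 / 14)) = 50186 / 62645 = 0.80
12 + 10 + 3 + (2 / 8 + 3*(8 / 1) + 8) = 229 / 4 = 57.25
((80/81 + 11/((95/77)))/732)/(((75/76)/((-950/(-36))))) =0.36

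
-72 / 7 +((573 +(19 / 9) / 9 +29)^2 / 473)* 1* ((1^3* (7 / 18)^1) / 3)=104533875625 / 1173067434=89.11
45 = 45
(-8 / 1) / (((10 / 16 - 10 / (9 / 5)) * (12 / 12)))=576 / 355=1.62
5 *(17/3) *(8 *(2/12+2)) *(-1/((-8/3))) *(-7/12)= -7735/72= -107.43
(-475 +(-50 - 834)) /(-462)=453 /154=2.94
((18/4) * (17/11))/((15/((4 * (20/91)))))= 408/1001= 0.41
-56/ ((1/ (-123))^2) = -847224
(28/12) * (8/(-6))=-28/9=-3.11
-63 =-63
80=80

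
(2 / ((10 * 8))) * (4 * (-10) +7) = -33 / 40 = -0.82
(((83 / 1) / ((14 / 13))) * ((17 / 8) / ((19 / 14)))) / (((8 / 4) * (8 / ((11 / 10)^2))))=2219503 / 243200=9.13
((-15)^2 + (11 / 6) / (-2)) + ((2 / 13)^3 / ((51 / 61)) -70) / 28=695177425 / 3137316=221.58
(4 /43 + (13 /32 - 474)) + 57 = -573105 /1376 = -416.50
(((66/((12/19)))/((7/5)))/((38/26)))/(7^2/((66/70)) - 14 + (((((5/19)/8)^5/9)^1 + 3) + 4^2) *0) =23595/17542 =1.35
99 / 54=1.83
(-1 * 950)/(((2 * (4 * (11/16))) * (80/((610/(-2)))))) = 28975/44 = 658.52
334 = 334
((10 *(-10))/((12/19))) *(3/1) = -475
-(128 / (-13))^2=-16384 / 169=-96.95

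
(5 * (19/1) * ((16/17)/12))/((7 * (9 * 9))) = 380/28917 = 0.01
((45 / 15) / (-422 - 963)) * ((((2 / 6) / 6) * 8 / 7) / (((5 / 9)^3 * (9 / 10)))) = -216 / 242375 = -0.00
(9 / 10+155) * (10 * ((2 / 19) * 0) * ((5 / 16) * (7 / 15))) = 0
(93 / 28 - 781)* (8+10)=-195975 / 14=-13998.21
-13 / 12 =-1.08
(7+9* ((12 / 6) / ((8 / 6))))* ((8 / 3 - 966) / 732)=-59245 / 2196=-26.98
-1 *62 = -62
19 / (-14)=-19 / 14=-1.36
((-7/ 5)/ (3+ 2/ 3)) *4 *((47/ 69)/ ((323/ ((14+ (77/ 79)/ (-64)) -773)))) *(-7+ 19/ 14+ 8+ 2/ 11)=16396937/ 2641760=6.21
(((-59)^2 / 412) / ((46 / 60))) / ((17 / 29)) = 18.80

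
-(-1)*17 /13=17 /13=1.31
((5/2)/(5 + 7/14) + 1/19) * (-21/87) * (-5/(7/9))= 4770/6061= 0.79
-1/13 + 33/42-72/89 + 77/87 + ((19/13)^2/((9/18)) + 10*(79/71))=21050533879/1300715598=16.18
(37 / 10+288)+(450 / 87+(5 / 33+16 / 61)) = 173546779 / 583770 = 297.29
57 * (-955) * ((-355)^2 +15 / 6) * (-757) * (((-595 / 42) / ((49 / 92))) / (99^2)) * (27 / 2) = -6768538923031625 / 35574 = -190266456485.96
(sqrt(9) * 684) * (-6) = -12312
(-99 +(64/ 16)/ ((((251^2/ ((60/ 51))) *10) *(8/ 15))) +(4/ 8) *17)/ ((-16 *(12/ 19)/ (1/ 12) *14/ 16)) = 3683226893/ 4318340544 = 0.85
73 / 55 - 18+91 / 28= -2953 / 220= -13.42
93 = 93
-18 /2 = -9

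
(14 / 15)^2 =196 / 225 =0.87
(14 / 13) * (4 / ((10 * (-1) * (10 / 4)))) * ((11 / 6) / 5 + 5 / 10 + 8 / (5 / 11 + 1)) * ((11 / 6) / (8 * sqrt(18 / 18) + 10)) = -14707 / 131625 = -0.11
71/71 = 1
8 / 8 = 1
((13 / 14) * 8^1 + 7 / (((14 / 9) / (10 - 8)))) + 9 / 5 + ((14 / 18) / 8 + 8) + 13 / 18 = 68161 / 2520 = 27.05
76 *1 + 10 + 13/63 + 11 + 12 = 6880/63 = 109.21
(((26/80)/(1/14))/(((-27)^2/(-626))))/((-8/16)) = 28483/3645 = 7.81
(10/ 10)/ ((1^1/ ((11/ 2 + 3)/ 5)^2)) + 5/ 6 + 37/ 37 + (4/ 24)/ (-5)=469/ 100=4.69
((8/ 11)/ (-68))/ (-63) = 2/ 11781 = 0.00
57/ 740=0.08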